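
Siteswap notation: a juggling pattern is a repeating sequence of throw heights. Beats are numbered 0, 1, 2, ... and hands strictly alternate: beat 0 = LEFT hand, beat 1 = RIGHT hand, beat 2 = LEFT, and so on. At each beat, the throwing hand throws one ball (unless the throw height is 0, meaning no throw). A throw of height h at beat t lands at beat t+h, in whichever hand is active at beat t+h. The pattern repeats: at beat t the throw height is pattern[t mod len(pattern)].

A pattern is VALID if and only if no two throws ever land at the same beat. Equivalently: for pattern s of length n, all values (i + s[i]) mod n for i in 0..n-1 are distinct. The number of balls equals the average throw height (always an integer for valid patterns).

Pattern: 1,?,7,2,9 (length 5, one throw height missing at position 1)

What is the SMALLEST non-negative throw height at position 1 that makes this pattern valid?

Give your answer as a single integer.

i=0: (0 + 1) mod 5 = 1
i=1: s[i]=? (unknown)
i=2: (2 + 7) mod 5 = 4
i=3: (3 + 2) mod 5 = 0
i=4: (4 + 9) mod 5 = 3
Known residues: [0, 1, 3, 4]; need a permutation of 0..4, so missing residue r = 2
Need (1 + s) mod 5 = 2; smallest s = (2 - 1) mod 5 = 1

Answer: 1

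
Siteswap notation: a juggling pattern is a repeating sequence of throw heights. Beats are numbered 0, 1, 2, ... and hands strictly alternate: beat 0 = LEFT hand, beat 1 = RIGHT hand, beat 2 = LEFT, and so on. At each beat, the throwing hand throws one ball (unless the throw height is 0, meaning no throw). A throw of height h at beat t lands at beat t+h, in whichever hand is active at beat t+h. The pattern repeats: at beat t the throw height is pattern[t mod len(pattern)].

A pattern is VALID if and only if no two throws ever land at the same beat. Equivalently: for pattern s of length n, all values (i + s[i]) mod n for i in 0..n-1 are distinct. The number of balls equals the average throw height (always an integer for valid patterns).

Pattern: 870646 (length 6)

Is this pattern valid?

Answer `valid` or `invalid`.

Answer: invalid

Derivation:
i=0: (i + s[i]) mod n = (0 + 8) mod 6 = 2
i=1: (i + s[i]) mod n = (1 + 7) mod 6 = 2
i=2: (i + s[i]) mod n = (2 + 0) mod 6 = 2
i=3: (i + s[i]) mod n = (3 + 6) mod 6 = 3
i=4: (i + s[i]) mod n = (4 + 4) mod 6 = 2
i=5: (i + s[i]) mod n = (5 + 6) mod 6 = 5
Residues: [2, 2, 2, 3, 2, 5], distinct: False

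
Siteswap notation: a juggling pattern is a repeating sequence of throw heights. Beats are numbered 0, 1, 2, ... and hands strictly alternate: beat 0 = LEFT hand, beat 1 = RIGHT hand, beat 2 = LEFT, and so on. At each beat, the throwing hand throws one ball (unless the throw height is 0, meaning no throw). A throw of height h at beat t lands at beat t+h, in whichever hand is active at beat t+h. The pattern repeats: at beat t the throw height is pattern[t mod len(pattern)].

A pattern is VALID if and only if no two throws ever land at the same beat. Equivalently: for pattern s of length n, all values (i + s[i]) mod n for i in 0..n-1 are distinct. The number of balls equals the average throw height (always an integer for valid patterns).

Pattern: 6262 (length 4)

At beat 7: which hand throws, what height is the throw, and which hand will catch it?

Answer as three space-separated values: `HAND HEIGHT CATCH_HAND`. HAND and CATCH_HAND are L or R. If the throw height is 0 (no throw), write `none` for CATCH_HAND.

Beat 7: 7 mod 2 = 1, so hand = R
Throw height = pattern[7 mod 4] = pattern[3] = 2
Lands at beat 7+2=9, 9 mod 2 = 1, so catch hand = R

Answer: R 2 R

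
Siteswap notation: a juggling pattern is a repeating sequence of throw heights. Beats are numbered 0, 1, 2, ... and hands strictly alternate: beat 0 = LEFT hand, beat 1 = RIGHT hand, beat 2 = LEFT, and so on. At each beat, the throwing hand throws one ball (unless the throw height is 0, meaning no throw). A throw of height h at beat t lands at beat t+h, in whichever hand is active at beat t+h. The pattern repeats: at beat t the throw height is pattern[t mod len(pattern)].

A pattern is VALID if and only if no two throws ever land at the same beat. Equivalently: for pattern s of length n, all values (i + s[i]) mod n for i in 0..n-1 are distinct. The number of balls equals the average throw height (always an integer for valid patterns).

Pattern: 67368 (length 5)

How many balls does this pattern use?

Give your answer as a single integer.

Pattern = [6, 7, 3, 6, 8], length n = 5
  position 0: throw height = 6, running sum = 6
  position 1: throw height = 7, running sum = 13
  position 2: throw height = 3, running sum = 16
  position 3: throw height = 6, running sum = 22
  position 4: throw height = 8, running sum = 30
Total sum = 30; balls = sum / n = 30 / 5 = 6

Answer: 6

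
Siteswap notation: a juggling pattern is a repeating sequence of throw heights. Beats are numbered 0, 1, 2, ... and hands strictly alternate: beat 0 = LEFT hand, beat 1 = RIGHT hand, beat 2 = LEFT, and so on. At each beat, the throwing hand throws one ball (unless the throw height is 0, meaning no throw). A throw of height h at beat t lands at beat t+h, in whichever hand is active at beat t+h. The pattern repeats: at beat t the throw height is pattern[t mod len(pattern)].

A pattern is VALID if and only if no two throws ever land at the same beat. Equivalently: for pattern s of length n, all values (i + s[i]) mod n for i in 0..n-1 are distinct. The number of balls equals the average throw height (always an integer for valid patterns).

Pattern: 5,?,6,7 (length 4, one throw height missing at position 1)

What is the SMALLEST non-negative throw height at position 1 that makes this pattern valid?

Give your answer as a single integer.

i=0: (0 + 5) mod 4 = 1
i=1: s[i]=? (unknown)
i=2: (2 + 6) mod 4 = 0
i=3: (3 + 7) mod 4 = 2
Known residues: [0, 1, 2]; need a permutation of 0..3, so missing residue r = 3
Need (1 + s) mod 4 = 3; smallest s = (3 - 1) mod 4 = 2

Answer: 2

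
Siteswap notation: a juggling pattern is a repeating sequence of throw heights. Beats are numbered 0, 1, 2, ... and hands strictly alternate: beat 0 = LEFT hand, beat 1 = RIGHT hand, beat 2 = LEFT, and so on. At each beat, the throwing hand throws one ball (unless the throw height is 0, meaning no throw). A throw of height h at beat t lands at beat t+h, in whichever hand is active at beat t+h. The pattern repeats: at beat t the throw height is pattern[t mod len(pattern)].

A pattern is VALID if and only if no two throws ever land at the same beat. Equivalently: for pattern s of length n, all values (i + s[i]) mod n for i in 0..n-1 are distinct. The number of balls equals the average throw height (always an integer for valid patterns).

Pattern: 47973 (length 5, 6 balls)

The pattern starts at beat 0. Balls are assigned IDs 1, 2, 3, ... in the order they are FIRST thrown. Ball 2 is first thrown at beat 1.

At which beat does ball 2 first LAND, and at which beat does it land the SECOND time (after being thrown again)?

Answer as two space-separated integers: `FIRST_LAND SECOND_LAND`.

Answer: 8 15

Derivation:
Beat 0 (L): throw ball1 h=4 -> lands@4:L; in-air after throw: [b1@4:L]
Beat 1 (R): throw ball2 h=7 -> lands@8:L; in-air after throw: [b1@4:L b2@8:L]
Beat 2 (L): throw ball3 h=9 -> lands@11:R; in-air after throw: [b1@4:L b2@8:L b3@11:R]
Beat 3 (R): throw ball4 h=7 -> lands@10:L; in-air after throw: [b1@4:L b2@8:L b4@10:L b3@11:R]
Beat 4 (L): throw ball1 h=3 -> lands@7:R; in-air after throw: [b1@7:R b2@8:L b4@10:L b3@11:R]
Beat 5 (R): throw ball5 h=4 -> lands@9:R; in-air after throw: [b1@7:R b2@8:L b5@9:R b4@10:L b3@11:R]
Beat 6 (L): throw ball6 h=7 -> lands@13:R; in-air after throw: [b1@7:R b2@8:L b5@9:R b4@10:L b3@11:R b6@13:R]
Beat 7 (R): throw ball1 h=9 -> lands@16:L; in-air after throw: [b2@8:L b5@9:R b4@10:L b3@11:R b6@13:R b1@16:L]
Beat 8 (L): throw ball2 h=7 -> lands@15:R; in-air after throw: [b5@9:R b4@10:L b3@11:R b6@13:R b2@15:R b1@16:L]
Beat 9 (R): throw ball5 h=3 -> lands@12:L; in-air after throw: [b4@10:L b3@11:R b5@12:L b6@13:R b2@15:R b1@16:L]
Beat 10 (L): throw ball4 h=4 -> lands@14:L; in-air after throw: [b3@11:R b5@12:L b6@13:R b4@14:L b2@15:R b1@16:L]
Beat 11 (R): throw ball3 h=7 -> lands@18:L; in-air after throw: [b5@12:L b6@13:R b4@14:L b2@15:R b1@16:L b3@18:L]
Beat 12 (L): throw ball5 h=9 -> lands@21:R; in-air after throw: [b6@13:R b4@14:L b2@15:R b1@16:L b3@18:L b5@21:R]
Beat 13 (R): throw ball6 h=7 -> lands@20:L; in-air after throw: [b4@14:L b2@15:R b1@16:L b3@18:L b6@20:L b5@21:R]
Beat 14 (L): throw ball4 h=3 -> lands@17:R; in-air after throw: [b2@15:R b1@16:L b4@17:R b3@18:L b6@20:L b5@21:R]
Beat 15 (R): throw ball2 h=4 -> lands@19:R; in-air after throw: [b1@16:L b4@17:R b3@18:L b2@19:R b6@20:L b5@21:R]
Ball 2: thrown@1 h=7 -> first land @8; rethrown@8 h=7 -> second land @15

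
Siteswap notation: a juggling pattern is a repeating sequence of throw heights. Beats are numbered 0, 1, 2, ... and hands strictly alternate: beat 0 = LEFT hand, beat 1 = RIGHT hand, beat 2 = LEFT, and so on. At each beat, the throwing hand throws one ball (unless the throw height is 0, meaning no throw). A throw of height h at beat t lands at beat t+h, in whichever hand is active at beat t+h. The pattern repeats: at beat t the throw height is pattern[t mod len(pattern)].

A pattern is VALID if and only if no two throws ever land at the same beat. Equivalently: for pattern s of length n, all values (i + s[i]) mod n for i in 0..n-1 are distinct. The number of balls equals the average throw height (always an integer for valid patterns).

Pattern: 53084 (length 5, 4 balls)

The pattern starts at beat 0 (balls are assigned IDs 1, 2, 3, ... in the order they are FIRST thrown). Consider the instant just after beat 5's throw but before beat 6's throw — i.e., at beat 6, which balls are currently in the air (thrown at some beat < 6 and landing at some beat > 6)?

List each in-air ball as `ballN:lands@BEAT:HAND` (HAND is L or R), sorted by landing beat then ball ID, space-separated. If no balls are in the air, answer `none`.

Answer: ball2:lands@8:L ball1:lands@10:L ball3:lands@11:R

Derivation:
Beat 0 (L): throw ball1 h=5 -> lands@5:R; in-air after throw: [b1@5:R]
Beat 1 (R): throw ball2 h=3 -> lands@4:L; in-air after throw: [b2@4:L b1@5:R]
Beat 3 (R): throw ball3 h=8 -> lands@11:R; in-air after throw: [b2@4:L b1@5:R b3@11:R]
Beat 4 (L): throw ball2 h=4 -> lands@8:L; in-air after throw: [b1@5:R b2@8:L b3@11:R]
Beat 5 (R): throw ball1 h=5 -> lands@10:L; in-air after throw: [b2@8:L b1@10:L b3@11:R]
Beat 6 (L): throw ball4 h=3 -> lands@9:R; in-air after throw: [b2@8:L b4@9:R b1@10:L b3@11:R]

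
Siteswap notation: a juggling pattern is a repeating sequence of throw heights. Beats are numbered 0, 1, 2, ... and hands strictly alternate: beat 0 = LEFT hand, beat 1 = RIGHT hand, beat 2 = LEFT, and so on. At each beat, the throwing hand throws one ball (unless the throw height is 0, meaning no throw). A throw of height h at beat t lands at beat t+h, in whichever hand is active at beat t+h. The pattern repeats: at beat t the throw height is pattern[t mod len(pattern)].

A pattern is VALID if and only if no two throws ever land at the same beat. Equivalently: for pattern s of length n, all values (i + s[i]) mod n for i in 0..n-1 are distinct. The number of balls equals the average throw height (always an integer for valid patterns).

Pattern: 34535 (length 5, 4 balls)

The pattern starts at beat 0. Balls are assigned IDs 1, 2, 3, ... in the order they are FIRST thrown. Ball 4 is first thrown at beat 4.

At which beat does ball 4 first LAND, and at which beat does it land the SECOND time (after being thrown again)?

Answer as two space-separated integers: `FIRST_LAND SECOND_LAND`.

Beat 0 (L): throw ball1 h=3 -> lands@3:R; in-air after throw: [b1@3:R]
Beat 1 (R): throw ball2 h=4 -> lands@5:R; in-air after throw: [b1@3:R b2@5:R]
Beat 2 (L): throw ball3 h=5 -> lands@7:R; in-air after throw: [b1@3:R b2@5:R b3@7:R]
Beat 3 (R): throw ball1 h=3 -> lands@6:L; in-air after throw: [b2@5:R b1@6:L b3@7:R]
Beat 4 (L): throw ball4 h=5 -> lands@9:R; in-air after throw: [b2@5:R b1@6:L b3@7:R b4@9:R]
Beat 5 (R): throw ball2 h=3 -> lands@8:L; in-air after throw: [b1@6:L b3@7:R b2@8:L b4@9:R]
Beat 6 (L): throw ball1 h=4 -> lands@10:L; in-air after throw: [b3@7:R b2@8:L b4@9:R b1@10:L]
Beat 7 (R): throw ball3 h=5 -> lands@12:L; in-air after throw: [b2@8:L b4@9:R b1@10:L b3@12:L]
Beat 8 (L): throw ball2 h=3 -> lands@11:R; in-air after throw: [b4@9:R b1@10:L b2@11:R b3@12:L]
Beat 9 (R): throw ball4 h=5 -> lands@14:L; in-air after throw: [b1@10:L b2@11:R b3@12:L b4@14:L]
Beat 10 (L): throw ball1 h=3 -> lands@13:R; in-air after throw: [b2@11:R b3@12:L b1@13:R b4@14:L]
Beat 11 (R): throw ball2 h=4 -> lands@15:R; in-air after throw: [b3@12:L b1@13:R b4@14:L b2@15:R]
Beat 12 (L): throw ball3 h=5 -> lands@17:R; in-air after throw: [b1@13:R b4@14:L b2@15:R b3@17:R]
Ball 4: thrown@4 h=5 -> first land @9; rethrown@9 h=5 -> second land @14

Answer: 9 14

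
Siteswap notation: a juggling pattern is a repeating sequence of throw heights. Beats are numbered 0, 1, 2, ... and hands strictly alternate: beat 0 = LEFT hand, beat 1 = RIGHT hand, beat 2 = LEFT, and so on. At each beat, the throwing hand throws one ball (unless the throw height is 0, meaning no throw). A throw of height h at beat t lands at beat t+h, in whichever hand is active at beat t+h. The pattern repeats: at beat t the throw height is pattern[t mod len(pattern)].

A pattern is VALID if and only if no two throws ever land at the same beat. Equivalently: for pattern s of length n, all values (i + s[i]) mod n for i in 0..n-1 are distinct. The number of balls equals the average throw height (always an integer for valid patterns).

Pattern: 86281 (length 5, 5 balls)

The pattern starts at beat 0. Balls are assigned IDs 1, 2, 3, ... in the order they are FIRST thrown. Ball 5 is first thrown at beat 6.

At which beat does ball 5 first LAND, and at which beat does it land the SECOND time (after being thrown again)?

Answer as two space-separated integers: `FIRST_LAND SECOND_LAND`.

Answer: 12 14

Derivation:
Beat 0 (L): throw ball1 h=8 -> lands@8:L; in-air after throw: [b1@8:L]
Beat 1 (R): throw ball2 h=6 -> lands@7:R; in-air after throw: [b2@7:R b1@8:L]
Beat 2 (L): throw ball3 h=2 -> lands@4:L; in-air after throw: [b3@4:L b2@7:R b1@8:L]
Beat 3 (R): throw ball4 h=8 -> lands@11:R; in-air after throw: [b3@4:L b2@7:R b1@8:L b4@11:R]
Beat 4 (L): throw ball3 h=1 -> lands@5:R; in-air after throw: [b3@5:R b2@7:R b1@8:L b4@11:R]
Beat 5 (R): throw ball3 h=8 -> lands@13:R; in-air after throw: [b2@7:R b1@8:L b4@11:R b3@13:R]
Beat 6 (L): throw ball5 h=6 -> lands@12:L; in-air after throw: [b2@7:R b1@8:L b4@11:R b5@12:L b3@13:R]
Beat 7 (R): throw ball2 h=2 -> lands@9:R; in-air after throw: [b1@8:L b2@9:R b4@11:R b5@12:L b3@13:R]
Beat 8 (L): throw ball1 h=8 -> lands@16:L; in-air after throw: [b2@9:R b4@11:R b5@12:L b3@13:R b1@16:L]
Beat 9 (R): throw ball2 h=1 -> lands@10:L; in-air after throw: [b2@10:L b4@11:R b5@12:L b3@13:R b1@16:L]
Beat 10 (L): throw ball2 h=8 -> lands@18:L; in-air after throw: [b4@11:R b5@12:L b3@13:R b1@16:L b2@18:L]
Beat 11 (R): throw ball4 h=6 -> lands@17:R; in-air after throw: [b5@12:L b3@13:R b1@16:L b4@17:R b2@18:L]
Beat 12 (L): throw ball5 h=2 -> lands@14:L; in-air after throw: [b3@13:R b5@14:L b1@16:L b4@17:R b2@18:L]
Beat 13 (R): throw ball3 h=8 -> lands@21:R; in-air after throw: [b5@14:L b1@16:L b4@17:R b2@18:L b3@21:R]
Beat 14 (L): throw ball5 h=1 -> lands@15:R; in-air after throw: [b5@15:R b1@16:L b4@17:R b2@18:L b3@21:R]
Ball 5: thrown@6 h=6 -> first land @12; rethrown@12 h=2 -> second land @14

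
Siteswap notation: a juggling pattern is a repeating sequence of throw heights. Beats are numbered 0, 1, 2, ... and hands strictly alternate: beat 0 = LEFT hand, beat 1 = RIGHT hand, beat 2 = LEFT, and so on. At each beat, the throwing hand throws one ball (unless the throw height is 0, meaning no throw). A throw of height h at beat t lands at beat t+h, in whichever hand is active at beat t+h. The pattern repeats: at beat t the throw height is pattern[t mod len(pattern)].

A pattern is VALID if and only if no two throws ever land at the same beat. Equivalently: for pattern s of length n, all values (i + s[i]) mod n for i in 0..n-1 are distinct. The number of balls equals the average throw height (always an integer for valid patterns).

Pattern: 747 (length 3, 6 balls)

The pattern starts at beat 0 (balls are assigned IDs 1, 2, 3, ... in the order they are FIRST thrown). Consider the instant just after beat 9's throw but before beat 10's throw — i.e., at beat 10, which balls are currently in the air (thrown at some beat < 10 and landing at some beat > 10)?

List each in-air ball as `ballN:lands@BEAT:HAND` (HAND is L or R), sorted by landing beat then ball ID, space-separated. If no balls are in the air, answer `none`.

Beat 0 (L): throw ball1 h=7 -> lands@7:R; in-air after throw: [b1@7:R]
Beat 1 (R): throw ball2 h=4 -> lands@5:R; in-air after throw: [b2@5:R b1@7:R]
Beat 2 (L): throw ball3 h=7 -> lands@9:R; in-air after throw: [b2@5:R b1@7:R b3@9:R]
Beat 3 (R): throw ball4 h=7 -> lands@10:L; in-air after throw: [b2@5:R b1@7:R b3@9:R b4@10:L]
Beat 4 (L): throw ball5 h=4 -> lands@8:L; in-air after throw: [b2@5:R b1@7:R b5@8:L b3@9:R b4@10:L]
Beat 5 (R): throw ball2 h=7 -> lands@12:L; in-air after throw: [b1@7:R b5@8:L b3@9:R b4@10:L b2@12:L]
Beat 6 (L): throw ball6 h=7 -> lands@13:R; in-air after throw: [b1@7:R b5@8:L b3@9:R b4@10:L b2@12:L b6@13:R]
Beat 7 (R): throw ball1 h=4 -> lands@11:R; in-air after throw: [b5@8:L b3@9:R b4@10:L b1@11:R b2@12:L b6@13:R]
Beat 8 (L): throw ball5 h=7 -> lands@15:R; in-air after throw: [b3@9:R b4@10:L b1@11:R b2@12:L b6@13:R b5@15:R]
Beat 9 (R): throw ball3 h=7 -> lands@16:L; in-air after throw: [b4@10:L b1@11:R b2@12:L b6@13:R b5@15:R b3@16:L]
Beat 10 (L): throw ball4 h=4 -> lands@14:L; in-air after throw: [b1@11:R b2@12:L b6@13:R b4@14:L b5@15:R b3@16:L]

Answer: ball1:lands@11:R ball2:lands@12:L ball6:lands@13:R ball5:lands@15:R ball3:lands@16:L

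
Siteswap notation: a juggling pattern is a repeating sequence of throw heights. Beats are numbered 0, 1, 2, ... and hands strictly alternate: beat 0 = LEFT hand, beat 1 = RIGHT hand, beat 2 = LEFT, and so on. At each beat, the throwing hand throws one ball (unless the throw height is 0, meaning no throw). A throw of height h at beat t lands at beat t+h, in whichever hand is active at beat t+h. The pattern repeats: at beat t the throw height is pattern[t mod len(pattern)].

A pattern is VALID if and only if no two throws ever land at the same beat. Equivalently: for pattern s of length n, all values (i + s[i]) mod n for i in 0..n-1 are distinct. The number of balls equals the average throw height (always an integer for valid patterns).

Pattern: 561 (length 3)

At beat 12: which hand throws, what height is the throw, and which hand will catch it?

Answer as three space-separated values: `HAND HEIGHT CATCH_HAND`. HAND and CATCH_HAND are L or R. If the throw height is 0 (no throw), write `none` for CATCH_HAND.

Beat 12: 12 mod 2 = 0, so hand = L
Throw height = pattern[12 mod 3] = pattern[0] = 5
Lands at beat 12+5=17, 17 mod 2 = 1, so catch hand = R

Answer: L 5 R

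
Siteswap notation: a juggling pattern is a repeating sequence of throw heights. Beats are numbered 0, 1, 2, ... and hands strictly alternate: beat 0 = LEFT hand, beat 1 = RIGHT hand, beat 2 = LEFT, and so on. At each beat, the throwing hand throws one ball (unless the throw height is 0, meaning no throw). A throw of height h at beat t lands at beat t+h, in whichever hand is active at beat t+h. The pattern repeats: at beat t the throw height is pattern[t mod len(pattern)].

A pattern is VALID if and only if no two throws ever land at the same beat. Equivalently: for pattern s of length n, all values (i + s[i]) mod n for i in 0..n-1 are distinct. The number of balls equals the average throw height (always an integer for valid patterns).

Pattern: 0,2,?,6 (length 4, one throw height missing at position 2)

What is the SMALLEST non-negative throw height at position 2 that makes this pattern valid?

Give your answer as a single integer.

i=0: (0 + 0) mod 4 = 0
i=1: (1 + 2) mod 4 = 3
i=2: s[i]=? (unknown)
i=3: (3 + 6) mod 4 = 1
Known residues: [0, 1, 3]; need a permutation of 0..3, so missing residue r = 2
Need (2 + s) mod 4 = 2; smallest s = (2 - 2) mod 4 = 0

Answer: 0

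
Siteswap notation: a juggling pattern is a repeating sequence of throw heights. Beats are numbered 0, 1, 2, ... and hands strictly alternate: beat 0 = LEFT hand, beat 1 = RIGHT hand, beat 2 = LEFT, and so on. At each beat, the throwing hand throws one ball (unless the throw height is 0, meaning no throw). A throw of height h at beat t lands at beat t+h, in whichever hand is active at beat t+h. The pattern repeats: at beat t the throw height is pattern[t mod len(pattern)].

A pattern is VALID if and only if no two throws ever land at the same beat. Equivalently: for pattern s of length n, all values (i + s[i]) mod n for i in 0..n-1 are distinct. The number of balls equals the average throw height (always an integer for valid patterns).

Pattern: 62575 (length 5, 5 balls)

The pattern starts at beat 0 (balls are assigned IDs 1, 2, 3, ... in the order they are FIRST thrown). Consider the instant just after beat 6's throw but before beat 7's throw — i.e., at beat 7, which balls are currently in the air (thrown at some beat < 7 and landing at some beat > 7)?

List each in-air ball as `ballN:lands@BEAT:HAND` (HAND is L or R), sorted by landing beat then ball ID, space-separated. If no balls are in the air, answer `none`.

Answer: ball1:lands@8:L ball4:lands@9:R ball2:lands@10:L ball5:lands@11:R

Derivation:
Beat 0 (L): throw ball1 h=6 -> lands@6:L; in-air after throw: [b1@6:L]
Beat 1 (R): throw ball2 h=2 -> lands@3:R; in-air after throw: [b2@3:R b1@6:L]
Beat 2 (L): throw ball3 h=5 -> lands@7:R; in-air after throw: [b2@3:R b1@6:L b3@7:R]
Beat 3 (R): throw ball2 h=7 -> lands@10:L; in-air after throw: [b1@6:L b3@7:R b2@10:L]
Beat 4 (L): throw ball4 h=5 -> lands@9:R; in-air after throw: [b1@6:L b3@7:R b4@9:R b2@10:L]
Beat 5 (R): throw ball5 h=6 -> lands@11:R; in-air after throw: [b1@6:L b3@7:R b4@9:R b2@10:L b5@11:R]
Beat 6 (L): throw ball1 h=2 -> lands@8:L; in-air after throw: [b3@7:R b1@8:L b4@9:R b2@10:L b5@11:R]
Beat 7 (R): throw ball3 h=5 -> lands@12:L; in-air after throw: [b1@8:L b4@9:R b2@10:L b5@11:R b3@12:L]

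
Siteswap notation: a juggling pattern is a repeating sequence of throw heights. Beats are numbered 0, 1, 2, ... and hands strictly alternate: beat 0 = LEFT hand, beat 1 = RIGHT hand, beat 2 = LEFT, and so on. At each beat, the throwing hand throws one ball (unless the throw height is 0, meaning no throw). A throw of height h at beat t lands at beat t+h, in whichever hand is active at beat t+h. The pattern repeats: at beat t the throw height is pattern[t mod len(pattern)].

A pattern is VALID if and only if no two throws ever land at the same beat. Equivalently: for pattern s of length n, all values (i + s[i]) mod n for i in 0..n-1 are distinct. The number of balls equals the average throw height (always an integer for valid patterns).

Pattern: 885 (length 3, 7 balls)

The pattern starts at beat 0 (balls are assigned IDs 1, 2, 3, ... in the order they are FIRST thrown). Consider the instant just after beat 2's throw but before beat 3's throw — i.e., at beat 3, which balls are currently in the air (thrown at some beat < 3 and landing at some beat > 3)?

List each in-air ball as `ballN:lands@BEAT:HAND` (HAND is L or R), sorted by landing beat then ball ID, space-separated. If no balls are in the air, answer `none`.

Beat 0 (L): throw ball1 h=8 -> lands@8:L; in-air after throw: [b1@8:L]
Beat 1 (R): throw ball2 h=8 -> lands@9:R; in-air after throw: [b1@8:L b2@9:R]
Beat 2 (L): throw ball3 h=5 -> lands@7:R; in-air after throw: [b3@7:R b1@8:L b2@9:R]
Beat 3 (R): throw ball4 h=8 -> lands@11:R; in-air after throw: [b3@7:R b1@8:L b2@9:R b4@11:R]

Answer: ball3:lands@7:R ball1:lands@8:L ball2:lands@9:R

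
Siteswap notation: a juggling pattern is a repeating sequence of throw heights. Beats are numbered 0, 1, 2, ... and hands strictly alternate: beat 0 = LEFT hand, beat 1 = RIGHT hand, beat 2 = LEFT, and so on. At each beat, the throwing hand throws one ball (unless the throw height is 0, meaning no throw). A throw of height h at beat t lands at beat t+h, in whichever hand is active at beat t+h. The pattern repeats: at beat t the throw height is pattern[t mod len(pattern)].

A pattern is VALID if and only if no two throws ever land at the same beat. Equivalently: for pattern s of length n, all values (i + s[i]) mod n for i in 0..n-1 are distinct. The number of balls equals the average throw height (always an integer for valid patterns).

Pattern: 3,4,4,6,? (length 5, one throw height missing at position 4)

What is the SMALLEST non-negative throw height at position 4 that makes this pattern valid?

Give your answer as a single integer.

i=0: (0 + 3) mod 5 = 3
i=1: (1 + 4) mod 5 = 0
i=2: (2 + 4) mod 5 = 1
i=3: (3 + 6) mod 5 = 4
i=4: s[i]=? (unknown)
Known residues: [0, 1, 3, 4]; need a permutation of 0..4, so missing residue r = 2
Need (4 + s) mod 5 = 2; smallest s = (2 - 4) mod 5 = 3

Answer: 3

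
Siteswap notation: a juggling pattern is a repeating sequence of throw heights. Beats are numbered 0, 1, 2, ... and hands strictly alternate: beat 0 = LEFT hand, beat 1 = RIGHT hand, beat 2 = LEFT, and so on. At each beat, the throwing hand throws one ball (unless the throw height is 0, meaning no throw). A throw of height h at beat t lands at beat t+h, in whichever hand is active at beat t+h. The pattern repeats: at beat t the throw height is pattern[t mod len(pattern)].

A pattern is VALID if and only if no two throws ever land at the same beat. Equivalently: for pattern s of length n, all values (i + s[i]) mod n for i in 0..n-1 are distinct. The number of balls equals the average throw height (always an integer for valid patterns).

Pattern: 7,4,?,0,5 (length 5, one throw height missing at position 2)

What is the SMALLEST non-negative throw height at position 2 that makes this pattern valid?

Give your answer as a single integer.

Answer: 4

Derivation:
i=0: (0 + 7) mod 5 = 2
i=1: (1 + 4) mod 5 = 0
i=2: s[i]=? (unknown)
i=3: (3 + 0) mod 5 = 3
i=4: (4 + 5) mod 5 = 4
Known residues: [0, 2, 3, 4]; need a permutation of 0..4, so missing residue r = 1
Need (2 + s) mod 5 = 1; smallest s = (1 - 2) mod 5 = 4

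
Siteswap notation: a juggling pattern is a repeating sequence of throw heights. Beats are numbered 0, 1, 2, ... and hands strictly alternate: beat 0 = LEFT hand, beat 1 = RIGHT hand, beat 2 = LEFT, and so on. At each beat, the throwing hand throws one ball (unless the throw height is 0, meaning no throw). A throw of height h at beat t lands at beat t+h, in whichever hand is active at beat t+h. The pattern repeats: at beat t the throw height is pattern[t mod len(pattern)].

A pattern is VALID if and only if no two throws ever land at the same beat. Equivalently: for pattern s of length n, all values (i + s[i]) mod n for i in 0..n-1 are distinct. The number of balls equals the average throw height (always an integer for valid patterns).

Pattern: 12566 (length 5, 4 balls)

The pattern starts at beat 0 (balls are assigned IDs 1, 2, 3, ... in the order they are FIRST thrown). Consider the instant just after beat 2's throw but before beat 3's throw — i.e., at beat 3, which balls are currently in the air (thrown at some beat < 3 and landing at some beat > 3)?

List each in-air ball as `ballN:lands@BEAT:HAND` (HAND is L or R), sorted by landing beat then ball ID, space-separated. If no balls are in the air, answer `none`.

Beat 0 (L): throw ball1 h=1 -> lands@1:R; in-air after throw: [b1@1:R]
Beat 1 (R): throw ball1 h=2 -> lands@3:R; in-air after throw: [b1@3:R]
Beat 2 (L): throw ball2 h=5 -> lands@7:R; in-air after throw: [b1@3:R b2@7:R]
Beat 3 (R): throw ball1 h=6 -> lands@9:R; in-air after throw: [b2@7:R b1@9:R]

Answer: ball2:lands@7:R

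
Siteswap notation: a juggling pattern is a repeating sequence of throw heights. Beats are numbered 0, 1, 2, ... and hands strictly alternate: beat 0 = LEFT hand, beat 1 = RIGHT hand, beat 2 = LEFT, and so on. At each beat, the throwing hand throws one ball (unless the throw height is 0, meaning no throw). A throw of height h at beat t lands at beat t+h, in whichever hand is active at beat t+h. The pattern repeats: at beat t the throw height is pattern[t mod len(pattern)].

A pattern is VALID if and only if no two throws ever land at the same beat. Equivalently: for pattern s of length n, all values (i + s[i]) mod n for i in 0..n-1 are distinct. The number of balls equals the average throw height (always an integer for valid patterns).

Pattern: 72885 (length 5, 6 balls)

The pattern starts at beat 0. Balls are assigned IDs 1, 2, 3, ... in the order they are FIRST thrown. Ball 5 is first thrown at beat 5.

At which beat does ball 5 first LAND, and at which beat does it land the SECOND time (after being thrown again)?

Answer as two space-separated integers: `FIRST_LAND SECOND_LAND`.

Answer: 12 20

Derivation:
Beat 0 (L): throw ball1 h=7 -> lands@7:R; in-air after throw: [b1@7:R]
Beat 1 (R): throw ball2 h=2 -> lands@3:R; in-air after throw: [b2@3:R b1@7:R]
Beat 2 (L): throw ball3 h=8 -> lands@10:L; in-air after throw: [b2@3:R b1@7:R b3@10:L]
Beat 3 (R): throw ball2 h=8 -> lands@11:R; in-air after throw: [b1@7:R b3@10:L b2@11:R]
Beat 4 (L): throw ball4 h=5 -> lands@9:R; in-air after throw: [b1@7:R b4@9:R b3@10:L b2@11:R]
Beat 5 (R): throw ball5 h=7 -> lands@12:L; in-air after throw: [b1@7:R b4@9:R b3@10:L b2@11:R b5@12:L]
Beat 6 (L): throw ball6 h=2 -> lands@8:L; in-air after throw: [b1@7:R b6@8:L b4@9:R b3@10:L b2@11:R b5@12:L]
Beat 7 (R): throw ball1 h=8 -> lands@15:R; in-air after throw: [b6@8:L b4@9:R b3@10:L b2@11:R b5@12:L b1@15:R]
Beat 8 (L): throw ball6 h=8 -> lands@16:L; in-air after throw: [b4@9:R b3@10:L b2@11:R b5@12:L b1@15:R b6@16:L]
Beat 9 (R): throw ball4 h=5 -> lands@14:L; in-air after throw: [b3@10:L b2@11:R b5@12:L b4@14:L b1@15:R b6@16:L]
Beat 10 (L): throw ball3 h=7 -> lands@17:R; in-air after throw: [b2@11:R b5@12:L b4@14:L b1@15:R b6@16:L b3@17:R]
Beat 11 (R): throw ball2 h=2 -> lands@13:R; in-air after throw: [b5@12:L b2@13:R b4@14:L b1@15:R b6@16:L b3@17:R]
Beat 12 (L): throw ball5 h=8 -> lands@20:L; in-air after throw: [b2@13:R b4@14:L b1@15:R b6@16:L b3@17:R b5@20:L]
Beat 13 (R): throw ball2 h=8 -> lands@21:R; in-air after throw: [b4@14:L b1@15:R b6@16:L b3@17:R b5@20:L b2@21:R]
Beat 14 (L): throw ball4 h=5 -> lands@19:R; in-air after throw: [b1@15:R b6@16:L b3@17:R b4@19:R b5@20:L b2@21:R]
Beat 15 (R): throw ball1 h=7 -> lands@22:L; in-air after throw: [b6@16:L b3@17:R b4@19:R b5@20:L b2@21:R b1@22:L]
Beat 16 (L): throw ball6 h=2 -> lands@18:L; in-air after throw: [b3@17:R b6@18:L b4@19:R b5@20:L b2@21:R b1@22:L]
Beat 17 (R): throw ball3 h=8 -> lands@25:R; in-air after throw: [b6@18:L b4@19:R b5@20:L b2@21:R b1@22:L b3@25:R]
Beat 18 (L): throw ball6 h=8 -> lands@26:L; in-air after throw: [b4@19:R b5@20:L b2@21:R b1@22:L b3@25:R b6@26:L]
Beat 19 (R): throw ball4 h=5 -> lands@24:L; in-air after throw: [b5@20:L b2@21:R b1@22:L b4@24:L b3@25:R b6@26:L]
Beat 20 (L): throw ball5 h=7 -> lands@27:R; in-air after throw: [b2@21:R b1@22:L b4@24:L b3@25:R b6@26:L b5@27:R]
Ball 5: thrown@5 h=7 -> first land @12; rethrown@12 h=8 -> second land @20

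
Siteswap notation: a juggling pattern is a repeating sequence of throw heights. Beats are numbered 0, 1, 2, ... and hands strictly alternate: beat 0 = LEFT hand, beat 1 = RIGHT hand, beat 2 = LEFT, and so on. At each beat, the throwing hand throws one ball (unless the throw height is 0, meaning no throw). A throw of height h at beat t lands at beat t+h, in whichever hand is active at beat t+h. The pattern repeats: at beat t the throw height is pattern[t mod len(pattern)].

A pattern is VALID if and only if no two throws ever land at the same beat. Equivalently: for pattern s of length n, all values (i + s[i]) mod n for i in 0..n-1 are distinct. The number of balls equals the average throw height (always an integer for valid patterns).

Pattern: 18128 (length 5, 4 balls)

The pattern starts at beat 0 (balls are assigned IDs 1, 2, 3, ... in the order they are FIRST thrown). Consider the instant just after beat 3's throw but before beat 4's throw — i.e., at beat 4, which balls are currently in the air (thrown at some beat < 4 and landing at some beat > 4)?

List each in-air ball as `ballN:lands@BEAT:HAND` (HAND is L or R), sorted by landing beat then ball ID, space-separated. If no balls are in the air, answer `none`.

Answer: ball2:lands@5:R ball1:lands@9:R

Derivation:
Beat 0 (L): throw ball1 h=1 -> lands@1:R; in-air after throw: [b1@1:R]
Beat 1 (R): throw ball1 h=8 -> lands@9:R; in-air after throw: [b1@9:R]
Beat 2 (L): throw ball2 h=1 -> lands@3:R; in-air after throw: [b2@3:R b1@9:R]
Beat 3 (R): throw ball2 h=2 -> lands@5:R; in-air after throw: [b2@5:R b1@9:R]
Beat 4 (L): throw ball3 h=8 -> lands@12:L; in-air after throw: [b2@5:R b1@9:R b3@12:L]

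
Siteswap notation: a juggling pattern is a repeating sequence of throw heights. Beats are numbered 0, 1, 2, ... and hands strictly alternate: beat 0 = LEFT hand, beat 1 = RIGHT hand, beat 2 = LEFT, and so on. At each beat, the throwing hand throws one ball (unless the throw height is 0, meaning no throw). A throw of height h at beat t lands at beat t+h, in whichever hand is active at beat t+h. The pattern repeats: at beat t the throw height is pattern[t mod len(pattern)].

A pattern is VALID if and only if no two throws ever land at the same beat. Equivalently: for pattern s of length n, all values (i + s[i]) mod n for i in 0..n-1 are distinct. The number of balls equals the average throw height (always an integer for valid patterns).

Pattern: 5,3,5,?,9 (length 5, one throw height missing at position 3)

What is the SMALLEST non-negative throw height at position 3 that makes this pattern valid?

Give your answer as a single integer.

i=0: (0 + 5) mod 5 = 0
i=1: (1 + 3) mod 5 = 4
i=2: (2 + 5) mod 5 = 2
i=3: s[i]=? (unknown)
i=4: (4 + 9) mod 5 = 3
Known residues: [0, 2, 3, 4]; need a permutation of 0..4, so missing residue r = 1
Need (3 + s) mod 5 = 1; smallest s = (1 - 3) mod 5 = 3

Answer: 3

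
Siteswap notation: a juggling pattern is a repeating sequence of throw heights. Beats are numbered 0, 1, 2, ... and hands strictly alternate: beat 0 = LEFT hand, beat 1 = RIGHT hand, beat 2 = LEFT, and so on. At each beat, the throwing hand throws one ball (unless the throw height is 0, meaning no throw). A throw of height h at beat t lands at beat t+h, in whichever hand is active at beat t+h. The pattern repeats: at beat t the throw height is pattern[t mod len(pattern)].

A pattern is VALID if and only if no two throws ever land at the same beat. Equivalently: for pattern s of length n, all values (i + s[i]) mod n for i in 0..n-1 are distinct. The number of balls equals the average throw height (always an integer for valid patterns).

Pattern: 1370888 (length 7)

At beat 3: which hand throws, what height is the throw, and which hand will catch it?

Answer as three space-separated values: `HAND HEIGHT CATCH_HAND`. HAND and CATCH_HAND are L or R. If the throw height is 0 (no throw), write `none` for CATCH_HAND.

Beat 3: 3 mod 2 = 1, so hand = R
Throw height = pattern[3 mod 7] = pattern[3] = 0

Answer: R 0 none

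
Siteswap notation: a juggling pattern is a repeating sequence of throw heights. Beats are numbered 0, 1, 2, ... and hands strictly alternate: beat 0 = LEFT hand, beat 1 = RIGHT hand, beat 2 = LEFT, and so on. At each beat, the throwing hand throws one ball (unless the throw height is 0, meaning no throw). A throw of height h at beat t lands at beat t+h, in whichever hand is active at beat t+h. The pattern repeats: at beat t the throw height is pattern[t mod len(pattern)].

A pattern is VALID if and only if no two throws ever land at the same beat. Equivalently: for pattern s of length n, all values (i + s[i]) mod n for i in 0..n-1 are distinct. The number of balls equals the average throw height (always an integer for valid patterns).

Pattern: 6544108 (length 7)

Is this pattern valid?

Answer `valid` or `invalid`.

Answer: invalid

Derivation:
i=0: (i + s[i]) mod n = (0 + 6) mod 7 = 6
i=1: (i + s[i]) mod n = (1 + 5) mod 7 = 6
i=2: (i + s[i]) mod n = (2 + 4) mod 7 = 6
i=3: (i + s[i]) mod n = (3 + 4) mod 7 = 0
i=4: (i + s[i]) mod n = (4 + 1) mod 7 = 5
i=5: (i + s[i]) mod n = (5 + 0) mod 7 = 5
i=6: (i + s[i]) mod n = (6 + 8) mod 7 = 0
Residues: [6, 6, 6, 0, 5, 5, 0], distinct: False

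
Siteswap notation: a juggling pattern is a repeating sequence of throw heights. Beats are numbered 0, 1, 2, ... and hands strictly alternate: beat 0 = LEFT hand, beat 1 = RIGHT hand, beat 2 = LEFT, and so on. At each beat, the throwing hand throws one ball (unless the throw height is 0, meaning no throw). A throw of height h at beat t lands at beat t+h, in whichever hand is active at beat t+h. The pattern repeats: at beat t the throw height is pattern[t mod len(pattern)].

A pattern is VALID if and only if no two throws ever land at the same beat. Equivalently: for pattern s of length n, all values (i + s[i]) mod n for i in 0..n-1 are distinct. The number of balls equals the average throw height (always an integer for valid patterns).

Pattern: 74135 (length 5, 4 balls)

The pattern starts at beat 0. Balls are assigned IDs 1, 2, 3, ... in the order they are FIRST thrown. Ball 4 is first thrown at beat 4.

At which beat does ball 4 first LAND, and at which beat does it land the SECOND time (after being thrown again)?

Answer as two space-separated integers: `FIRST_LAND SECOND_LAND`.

Beat 0 (L): throw ball1 h=7 -> lands@7:R; in-air after throw: [b1@7:R]
Beat 1 (R): throw ball2 h=4 -> lands@5:R; in-air after throw: [b2@5:R b1@7:R]
Beat 2 (L): throw ball3 h=1 -> lands@3:R; in-air after throw: [b3@3:R b2@5:R b1@7:R]
Beat 3 (R): throw ball3 h=3 -> lands@6:L; in-air after throw: [b2@5:R b3@6:L b1@7:R]
Beat 4 (L): throw ball4 h=5 -> lands@9:R; in-air after throw: [b2@5:R b3@6:L b1@7:R b4@9:R]
Beat 5 (R): throw ball2 h=7 -> lands@12:L; in-air after throw: [b3@6:L b1@7:R b4@9:R b2@12:L]
Beat 6 (L): throw ball3 h=4 -> lands@10:L; in-air after throw: [b1@7:R b4@9:R b3@10:L b2@12:L]
Beat 7 (R): throw ball1 h=1 -> lands@8:L; in-air after throw: [b1@8:L b4@9:R b3@10:L b2@12:L]
Beat 8 (L): throw ball1 h=3 -> lands@11:R; in-air after throw: [b4@9:R b3@10:L b1@11:R b2@12:L]
Beat 9 (R): throw ball4 h=5 -> lands@14:L; in-air after throw: [b3@10:L b1@11:R b2@12:L b4@14:L]
Beat 10 (L): throw ball3 h=7 -> lands@17:R; in-air after throw: [b1@11:R b2@12:L b4@14:L b3@17:R]
Beat 11 (R): throw ball1 h=4 -> lands@15:R; in-air after throw: [b2@12:L b4@14:L b1@15:R b3@17:R]
Beat 12 (L): throw ball2 h=1 -> lands@13:R; in-air after throw: [b2@13:R b4@14:L b1@15:R b3@17:R]
Beat 13 (R): throw ball2 h=3 -> lands@16:L; in-air after throw: [b4@14:L b1@15:R b2@16:L b3@17:R]
Beat 14 (L): throw ball4 h=5 -> lands@19:R; in-air after throw: [b1@15:R b2@16:L b3@17:R b4@19:R]
Ball 4: thrown@4 h=5 -> first land @9; rethrown@9 h=5 -> second land @14

Answer: 9 14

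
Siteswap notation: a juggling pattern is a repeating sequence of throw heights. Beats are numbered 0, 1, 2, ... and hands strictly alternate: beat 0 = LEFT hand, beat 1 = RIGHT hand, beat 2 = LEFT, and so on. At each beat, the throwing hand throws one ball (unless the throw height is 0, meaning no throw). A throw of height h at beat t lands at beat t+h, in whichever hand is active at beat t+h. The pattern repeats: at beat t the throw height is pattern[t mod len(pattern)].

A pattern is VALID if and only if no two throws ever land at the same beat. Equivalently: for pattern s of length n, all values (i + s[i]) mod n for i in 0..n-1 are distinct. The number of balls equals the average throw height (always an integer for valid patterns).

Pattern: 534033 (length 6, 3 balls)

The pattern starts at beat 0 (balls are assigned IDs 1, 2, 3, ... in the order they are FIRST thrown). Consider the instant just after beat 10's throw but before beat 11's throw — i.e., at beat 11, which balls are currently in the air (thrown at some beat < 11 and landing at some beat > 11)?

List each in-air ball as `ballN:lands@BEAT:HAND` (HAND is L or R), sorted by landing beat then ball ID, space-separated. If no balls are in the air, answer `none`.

Beat 0 (L): throw ball1 h=5 -> lands@5:R; in-air after throw: [b1@5:R]
Beat 1 (R): throw ball2 h=3 -> lands@4:L; in-air after throw: [b2@4:L b1@5:R]
Beat 2 (L): throw ball3 h=4 -> lands@6:L; in-air after throw: [b2@4:L b1@5:R b3@6:L]
Beat 4 (L): throw ball2 h=3 -> lands@7:R; in-air after throw: [b1@5:R b3@6:L b2@7:R]
Beat 5 (R): throw ball1 h=3 -> lands@8:L; in-air after throw: [b3@6:L b2@7:R b1@8:L]
Beat 6 (L): throw ball3 h=5 -> lands@11:R; in-air after throw: [b2@7:R b1@8:L b3@11:R]
Beat 7 (R): throw ball2 h=3 -> lands@10:L; in-air after throw: [b1@8:L b2@10:L b3@11:R]
Beat 8 (L): throw ball1 h=4 -> lands@12:L; in-air after throw: [b2@10:L b3@11:R b1@12:L]
Beat 10 (L): throw ball2 h=3 -> lands@13:R; in-air after throw: [b3@11:R b1@12:L b2@13:R]
Beat 11 (R): throw ball3 h=3 -> lands@14:L; in-air after throw: [b1@12:L b2@13:R b3@14:L]

Answer: ball1:lands@12:L ball2:lands@13:R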